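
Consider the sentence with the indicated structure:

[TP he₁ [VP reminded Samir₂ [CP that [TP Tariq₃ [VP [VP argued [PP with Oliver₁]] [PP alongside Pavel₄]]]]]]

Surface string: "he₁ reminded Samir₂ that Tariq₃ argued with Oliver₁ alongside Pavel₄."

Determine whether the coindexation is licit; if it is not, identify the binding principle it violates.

The two coindexed NPs are *he₁* and *Oliver₁*.
*Oliver₁* is an R-expression. Principle C requires it to be free everywhere.
*he₁* c-commands it and carries the same index.
The R-expression is bound → Principle C violation.

Principle C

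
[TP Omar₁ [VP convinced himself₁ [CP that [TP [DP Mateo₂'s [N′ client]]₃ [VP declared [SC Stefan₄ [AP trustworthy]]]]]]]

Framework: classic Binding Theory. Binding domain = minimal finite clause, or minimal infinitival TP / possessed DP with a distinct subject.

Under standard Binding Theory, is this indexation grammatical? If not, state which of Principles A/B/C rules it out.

grammatical

The two coindexed NPs are *Omar₁* and *himself₁*.
*himself₁* is an anaphor; its binding domain is the matrix TP, whose subject is Omar₁. *Omar₁* c-commands it within that domain and shares its index, so Principle A is satisfied.
*Omar₁* is an R-expression; *himself₁* does not c-command it, and no other NP shares its index, so Principle C is satisfied.
All principles are respected.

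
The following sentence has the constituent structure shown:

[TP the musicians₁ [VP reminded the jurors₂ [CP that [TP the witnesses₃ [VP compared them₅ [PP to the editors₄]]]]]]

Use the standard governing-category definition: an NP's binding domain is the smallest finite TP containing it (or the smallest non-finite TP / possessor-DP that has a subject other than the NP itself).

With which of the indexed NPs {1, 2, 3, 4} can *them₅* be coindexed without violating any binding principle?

*them* is a pronoun, so Principle B applies: it must be free in its binding domain.
Binding domain of *them₅*: the embedded TP, whose subject is the witnesses₃.
*the musicians₁* c-commands the pronoun but from outside its binding domain, and is not c-commanded by it → coindexation permitted.
*the jurors₂* c-commands the pronoun but from outside its binding domain, and is not c-commanded by it → coindexation permitted.
*the witnesses₃* c-commands the pronoun within its binding domain → coindexation would violate Principle B.
*the editors₄*: the pronoun c-commands this R-expression → coindexation would violate Principle C on *the editors₄*.

{1, 2}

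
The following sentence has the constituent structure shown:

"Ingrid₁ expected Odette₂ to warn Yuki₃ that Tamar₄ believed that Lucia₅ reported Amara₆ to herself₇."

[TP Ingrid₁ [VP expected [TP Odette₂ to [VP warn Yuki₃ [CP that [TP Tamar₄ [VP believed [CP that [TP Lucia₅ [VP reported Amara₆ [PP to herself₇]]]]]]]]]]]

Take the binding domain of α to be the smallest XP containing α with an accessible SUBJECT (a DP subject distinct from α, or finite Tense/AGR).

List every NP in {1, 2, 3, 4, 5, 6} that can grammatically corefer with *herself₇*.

*herself* is an anaphor, so Principle A applies: it must be bound in its binding domain.
Binding domain of *herself₇*: the embedded TP, whose subject is Lucia₅.
*Ingrid₁* c-commands the anaphor but is outside its binding domain → cannot satisfy Principle A.
*Odette₂* c-commands the anaphor but is outside its binding domain → cannot satisfy Principle A.
*Yuki₃* c-commands the anaphor but is outside its binding domain → cannot satisfy Principle A.
*Tamar₄* c-commands the anaphor but is outside its binding domain → cannot satisfy Principle A.
*Lucia₅* c-commands the anaphor within its binding domain → licit binder.
*Amara₆* c-commands the anaphor within its binding domain → licit binder.

{5, 6}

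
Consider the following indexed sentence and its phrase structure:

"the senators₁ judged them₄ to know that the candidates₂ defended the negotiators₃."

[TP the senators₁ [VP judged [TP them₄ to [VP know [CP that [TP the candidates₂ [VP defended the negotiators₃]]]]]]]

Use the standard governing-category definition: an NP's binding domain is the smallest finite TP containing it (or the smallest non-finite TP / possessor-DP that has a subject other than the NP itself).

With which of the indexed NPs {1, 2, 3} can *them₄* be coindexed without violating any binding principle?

none

*them* is a pronoun, so Principle B applies: it must be free in its binding domain.
Binding domain of *them₄*: the matrix TP, whose subject is the senators₁.
*the senators₁* c-commands the pronoun within its binding domain → coindexation would violate Principle B.
*the candidates₂*: the pronoun c-commands this R-expression → coindexation would violate Principle C on *the candidates₂*.
*the negotiators₃*: the pronoun c-commands this R-expression → coindexation would violate Principle C on *the negotiators₃*.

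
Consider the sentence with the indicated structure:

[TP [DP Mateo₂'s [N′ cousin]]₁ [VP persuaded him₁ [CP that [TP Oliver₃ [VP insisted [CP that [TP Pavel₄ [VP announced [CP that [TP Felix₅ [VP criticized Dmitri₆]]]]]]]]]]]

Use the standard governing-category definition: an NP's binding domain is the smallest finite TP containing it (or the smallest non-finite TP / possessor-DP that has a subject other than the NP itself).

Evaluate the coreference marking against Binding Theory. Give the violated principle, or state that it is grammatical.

The two coindexed NPs are *[Mateo₂'s cousin]₁* and *him₁*.
*him₁* is a pronoun. Its binding domain is the matrix TP, whose subject is [Mateo₂'s cousin]₁.
*[Mateo₂'s cousin]₁* c-commands it within that domain and carries the same index.
The pronoun is locally bound → Principle B violation.

Principle B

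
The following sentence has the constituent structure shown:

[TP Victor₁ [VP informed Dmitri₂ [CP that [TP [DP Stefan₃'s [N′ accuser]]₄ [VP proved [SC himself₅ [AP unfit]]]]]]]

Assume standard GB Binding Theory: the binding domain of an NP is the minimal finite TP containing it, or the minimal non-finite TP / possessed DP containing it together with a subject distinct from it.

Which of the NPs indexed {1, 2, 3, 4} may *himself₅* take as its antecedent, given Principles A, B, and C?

{4}

*himself* is an anaphor, so Principle A applies: it must be bound in its binding domain.
Binding domain of *himself₅*: the embedded TP, whose subject is [Stefan₃'s accuser]₄.
*Victor₁* c-commands the anaphor but is outside its binding domain → cannot satisfy Principle A.
*Dmitri₂* c-commands the anaphor but is outside its binding domain → cannot satisfy Principle A.
*Stefan₃* does not c-command the anaphor → cannot bind it.
*[Stefan₃'s accuser]₄* c-commands the anaphor within its binding domain → licit binder.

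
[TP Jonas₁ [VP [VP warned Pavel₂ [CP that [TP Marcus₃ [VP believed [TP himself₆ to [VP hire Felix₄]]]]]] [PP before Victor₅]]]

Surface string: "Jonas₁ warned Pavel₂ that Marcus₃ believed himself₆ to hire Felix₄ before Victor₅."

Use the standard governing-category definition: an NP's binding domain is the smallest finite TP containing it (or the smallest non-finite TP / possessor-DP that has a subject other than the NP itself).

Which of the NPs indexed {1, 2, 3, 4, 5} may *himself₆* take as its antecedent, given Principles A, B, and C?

{3}

*himself* is an anaphor, so Principle A applies: it must be bound in its binding domain.
Binding domain of *himself₆*: the embedded TP, whose subject is Marcus₃.
*Jonas₁* c-commands the anaphor but is outside its binding domain → cannot satisfy Principle A.
*Pavel₂* c-commands the anaphor but is outside its binding domain → cannot satisfy Principle A.
*Marcus₃* c-commands the anaphor within its binding domain → licit binder.
*Felix₄* does not c-command the anaphor → cannot bind it.
*Victor₅* does not c-command the anaphor → cannot bind it.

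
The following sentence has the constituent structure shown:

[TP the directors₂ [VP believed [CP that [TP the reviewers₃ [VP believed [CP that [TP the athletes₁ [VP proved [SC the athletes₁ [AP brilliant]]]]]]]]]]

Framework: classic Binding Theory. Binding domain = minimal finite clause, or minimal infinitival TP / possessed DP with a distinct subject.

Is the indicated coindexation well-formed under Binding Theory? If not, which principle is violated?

Principle C

The two coindexed NPs are *the athletes₁* (the higher occurrence) and *the athletes₁* (the lower occurrence).
*the athletes₁* (the lower occurrence) is an R-expression. Principle C requires it to be free everywhere.
*the athletes₁* (the higher occurrence) c-commands it and carries the same index.
The R-expression is bound → Principle C violation.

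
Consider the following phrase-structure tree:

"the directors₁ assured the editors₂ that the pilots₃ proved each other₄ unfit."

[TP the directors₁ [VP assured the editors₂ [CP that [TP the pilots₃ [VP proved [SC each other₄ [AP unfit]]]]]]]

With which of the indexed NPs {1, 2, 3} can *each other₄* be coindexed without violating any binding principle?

{3}

*each other* is an anaphor, so Principle A applies: it must be bound in its binding domain.
Binding domain of *each other₄*: the embedded TP, whose subject is the pilots₃.
*the directors₁* c-commands the anaphor but is outside its binding domain → cannot satisfy Principle A.
*the editors₂* c-commands the anaphor but is outside its binding domain → cannot satisfy Principle A.
*the pilots₃* c-commands the anaphor within its binding domain → licit binder.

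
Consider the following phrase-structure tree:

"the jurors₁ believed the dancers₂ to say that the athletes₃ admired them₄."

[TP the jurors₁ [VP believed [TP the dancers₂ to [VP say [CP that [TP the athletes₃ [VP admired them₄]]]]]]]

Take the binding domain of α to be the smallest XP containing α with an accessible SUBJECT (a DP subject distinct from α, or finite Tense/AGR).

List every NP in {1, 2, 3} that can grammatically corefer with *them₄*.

*them* is a pronoun, so Principle B applies: it must be free in its binding domain.
Binding domain of *them₄*: the embedded TP, whose subject is the athletes₃.
*the jurors₁* c-commands the pronoun but from outside its binding domain, and is not c-commanded by it → coindexation permitted.
*the dancers₂* c-commands the pronoun but from outside its binding domain, and is not c-commanded by it → coindexation permitted.
*the athletes₃* c-commands the pronoun within its binding domain → coindexation would violate Principle B.

{1, 2}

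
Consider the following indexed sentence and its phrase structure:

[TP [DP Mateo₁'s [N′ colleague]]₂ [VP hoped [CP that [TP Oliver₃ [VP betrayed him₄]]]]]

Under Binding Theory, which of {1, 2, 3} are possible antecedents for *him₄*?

*him* is a pronoun, so Principle B applies: it must be free in its binding domain.
Binding domain of *him₄*: the embedded TP, whose subject is Oliver₃.
*Mateo₁* and the pronoun do not c-command one another → neither Principle B nor Principle C is at stake; coindexation permitted.
*[Mateo₁'s colleague]₂* c-commands the pronoun but from outside its binding domain, and is not c-commanded by it → coindexation permitted.
*Oliver₃* c-commands the pronoun within its binding domain → coindexation would violate Principle B.

{1, 2}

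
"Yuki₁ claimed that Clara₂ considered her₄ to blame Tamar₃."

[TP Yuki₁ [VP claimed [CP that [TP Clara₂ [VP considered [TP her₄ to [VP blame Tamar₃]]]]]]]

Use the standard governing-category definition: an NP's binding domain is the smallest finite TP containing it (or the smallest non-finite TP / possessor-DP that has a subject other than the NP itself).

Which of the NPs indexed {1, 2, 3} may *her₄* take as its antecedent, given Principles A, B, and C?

{1}

*her* is a pronoun, so Principle B applies: it must be free in its binding domain.
Binding domain of *her₄*: the embedded TP, whose subject is Clara₂.
*Yuki₁* c-commands the pronoun but from outside its binding domain, and is not c-commanded by it → coindexation permitted.
*Clara₂* c-commands the pronoun within its binding domain → coindexation would violate Principle B.
*Tamar₃*: the pronoun c-commands this R-expression → coindexation would violate Principle C on *Tamar₃*.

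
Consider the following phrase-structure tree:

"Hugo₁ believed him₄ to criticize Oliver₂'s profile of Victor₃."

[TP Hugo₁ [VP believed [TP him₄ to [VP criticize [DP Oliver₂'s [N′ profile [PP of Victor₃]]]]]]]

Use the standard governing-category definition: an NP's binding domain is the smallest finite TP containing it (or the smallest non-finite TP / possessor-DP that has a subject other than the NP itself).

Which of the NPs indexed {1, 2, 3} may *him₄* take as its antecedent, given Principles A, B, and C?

*him* is a pronoun, so Principle B applies: it must be free in its binding domain.
Binding domain of *him₄*: the matrix TP, whose subject is Hugo₁.
*Hugo₁* c-commands the pronoun within its binding domain → coindexation would violate Principle B.
*Oliver₂*: the pronoun c-commands this R-expression → coindexation would violate Principle C on *Oliver₂*.
*Victor₃*: the pronoun c-commands this R-expression → coindexation would violate Principle C on *Victor₃*.

none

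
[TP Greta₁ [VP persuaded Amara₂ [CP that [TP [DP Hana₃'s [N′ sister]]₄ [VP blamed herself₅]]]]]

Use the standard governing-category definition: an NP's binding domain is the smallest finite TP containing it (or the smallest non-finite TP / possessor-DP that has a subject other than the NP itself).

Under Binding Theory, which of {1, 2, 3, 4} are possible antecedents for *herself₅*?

*herself* is an anaphor, so Principle A applies: it must be bound in its binding domain.
Binding domain of *herself₅*: the embedded TP, whose subject is [Hana₃'s sister]₄.
*Greta₁* c-commands the anaphor but is outside its binding domain → cannot satisfy Principle A.
*Amara₂* c-commands the anaphor but is outside its binding domain → cannot satisfy Principle A.
*Hana₃* does not c-command the anaphor → cannot bind it.
*[Hana₃'s sister]₄* c-commands the anaphor within its binding domain → licit binder.

{4}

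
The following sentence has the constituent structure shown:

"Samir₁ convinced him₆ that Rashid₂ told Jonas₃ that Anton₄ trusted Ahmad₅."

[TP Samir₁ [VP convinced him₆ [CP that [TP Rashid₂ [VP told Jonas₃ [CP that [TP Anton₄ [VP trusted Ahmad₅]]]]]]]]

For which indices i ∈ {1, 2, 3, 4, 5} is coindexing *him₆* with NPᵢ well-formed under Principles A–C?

*him* is a pronoun, so Principle B applies: it must be free in its binding domain.
Binding domain of *him₆*: the matrix TP, whose subject is Samir₁.
*Samir₁* c-commands the pronoun within its binding domain → coindexation would violate Principle B.
*Rashid₂*: the pronoun c-commands this R-expression → coindexation would violate Principle C on *Rashid₂*.
*Jonas₃*: the pronoun c-commands this R-expression → coindexation would violate Principle C on *Jonas₃*.
*Anton₄*: the pronoun c-commands this R-expression → coindexation would violate Principle C on *Anton₄*.
*Ahmad₅*: the pronoun c-commands this R-expression → coindexation would violate Principle C on *Ahmad₅*.

none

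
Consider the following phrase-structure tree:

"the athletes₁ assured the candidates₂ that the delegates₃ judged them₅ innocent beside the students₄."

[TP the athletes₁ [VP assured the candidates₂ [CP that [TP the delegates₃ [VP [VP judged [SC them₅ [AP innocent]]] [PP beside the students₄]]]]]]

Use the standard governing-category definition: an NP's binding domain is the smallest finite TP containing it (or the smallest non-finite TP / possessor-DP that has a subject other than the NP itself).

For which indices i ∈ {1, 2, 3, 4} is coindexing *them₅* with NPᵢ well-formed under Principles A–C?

*them* is a pronoun, so Principle B applies: it must be free in its binding domain.
Binding domain of *them₅*: the embedded TP, whose subject is the delegates₃.
*the athletes₁* c-commands the pronoun but from outside its binding domain, and is not c-commanded by it → coindexation permitted.
*the candidates₂* c-commands the pronoun but from outside its binding domain, and is not c-commanded by it → coindexation permitted.
*the delegates₃* c-commands the pronoun within its binding domain → coindexation would violate Principle B.
*the students₄* and the pronoun do not c-command one another → neither Principle B nor Principle C is at stake; coindexation permitted.

{1, 2, 4}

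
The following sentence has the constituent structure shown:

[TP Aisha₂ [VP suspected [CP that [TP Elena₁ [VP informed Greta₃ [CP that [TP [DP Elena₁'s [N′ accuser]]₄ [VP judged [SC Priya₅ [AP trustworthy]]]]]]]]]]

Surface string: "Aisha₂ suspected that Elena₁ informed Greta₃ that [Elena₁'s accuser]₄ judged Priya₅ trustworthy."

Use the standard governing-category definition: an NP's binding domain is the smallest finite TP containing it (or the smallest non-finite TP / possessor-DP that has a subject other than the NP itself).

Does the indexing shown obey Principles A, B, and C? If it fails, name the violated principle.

Principle C

The two coindexed NPs are *Elena₁* (the higher occurrence) and *Elena₁* (the lower occurrence).
*Elena₁* (the lower occurrence) is an R-expression. Principle C requires it to be free everywhere.
*Elena₁* (the higher occurrence) c-commands it and carries the same index.
The R-expression is bound → Principle C violation.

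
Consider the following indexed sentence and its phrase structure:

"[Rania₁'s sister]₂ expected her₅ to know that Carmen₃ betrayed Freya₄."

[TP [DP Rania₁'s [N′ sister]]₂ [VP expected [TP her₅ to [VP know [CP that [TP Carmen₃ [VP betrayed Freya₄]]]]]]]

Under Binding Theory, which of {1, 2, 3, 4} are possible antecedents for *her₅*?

*her* is a pronoun, so Principle B applies: it must be free in its binding domain.
Binding domain of *her₅*: the matrix TP, whose subject is [Rania₁'s sister]₂.
*Rania₁* and the pronoun do not c-command one another → neither Principle B nor Principle C is at stake; coindexation permitted.
*[Rania₁'s sister]₂* c-commands the pronoun within its binding domain → coindexation would violate Principle B.
*Carmen₃*: the pronoun c-commands this R-expression → coindexation would violate Principle C on *Carmen₃*.
*Freya₄*: the pronoun c-commands this R-expression → coindexation would violate Principle C on *Freya₄*.

{1}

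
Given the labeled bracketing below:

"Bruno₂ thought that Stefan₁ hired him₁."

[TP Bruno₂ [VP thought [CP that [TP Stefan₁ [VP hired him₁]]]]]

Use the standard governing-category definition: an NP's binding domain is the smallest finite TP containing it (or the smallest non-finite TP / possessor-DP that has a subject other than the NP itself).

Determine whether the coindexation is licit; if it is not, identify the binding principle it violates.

Principle B

The two coindexed NPs are *Stefan₁* and *him₁*.
*him₁* is a pronoun. Its binding domain is the embedded TP, whose subject is Stefan₁.
*Stefan₁* c-commands it within that domain and carries the same index.
The pronoun is locally bound → Principle B violation.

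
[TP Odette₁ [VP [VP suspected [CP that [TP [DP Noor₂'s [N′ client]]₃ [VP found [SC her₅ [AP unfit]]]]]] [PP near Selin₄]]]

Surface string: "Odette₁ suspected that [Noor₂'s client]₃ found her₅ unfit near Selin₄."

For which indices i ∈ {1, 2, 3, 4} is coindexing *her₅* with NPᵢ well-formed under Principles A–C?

*her* is a pronoun, so Principle B applies: it must be free in its binding domain.
Binding domain of *her₅*: the embedded TP, whose subject is [Noor₂'s client]₃.
*Odette₁* c-commands the pronoun but from outside its binding domain, and is not c-commanded by it → coindexation permitted.
*Noor₂* and the pronoun do not c-command one another → neither Principle B nor Principle C is at stake; coindexation permitted.
*[Noor₂'s client]₃* c-commands the pronoun within its binding domain → coindexation would violate Principle B.
*Selin₄* and the pronoun do not c-command one another → neither Principle B nor Principle C is at stake; coindexation permitted.

{1, 2, 4}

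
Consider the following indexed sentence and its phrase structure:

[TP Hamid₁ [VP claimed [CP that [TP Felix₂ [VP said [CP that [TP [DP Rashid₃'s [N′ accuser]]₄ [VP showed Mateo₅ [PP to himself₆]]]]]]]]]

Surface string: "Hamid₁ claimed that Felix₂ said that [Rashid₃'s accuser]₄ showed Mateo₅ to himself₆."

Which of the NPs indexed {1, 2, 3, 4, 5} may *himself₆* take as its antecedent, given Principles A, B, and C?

{4, 5}

*himself* is an anaphor, so Principle A applies: it must be bound in its binding domain.
Binding domain of *himself₆*: the embedded TP, whose subject is [Rashid₃'s accuser]₄.
*Hamid₁* c-commands the anaphor but is outside its binding domain → cannot satisfy Principle A.
*Felix₂* c-commands the anaphor but is outside its binding domain → cannot satisfy Principle A.
*Rashid₃* does not c-command the anaphor → cannot bind it.
*[Rashid₃'s accuser]₄* c-commands the anaphor within its binding domain → licit binder.
*Mateo₅* c-commands the anaphor within its binding domain → licit binder.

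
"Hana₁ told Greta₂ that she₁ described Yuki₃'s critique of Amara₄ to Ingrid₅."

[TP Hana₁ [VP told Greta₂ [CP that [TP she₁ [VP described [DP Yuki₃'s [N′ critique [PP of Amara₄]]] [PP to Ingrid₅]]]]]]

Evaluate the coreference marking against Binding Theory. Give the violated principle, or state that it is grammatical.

grammatical

The two coindexed NPs are *Hana₁* and *she₁*.
*she₁* is a pronoun; nothing c-commands it within its binding domain (the embedded TP.), so Principle B holds trivially.
*Hana₁* is an R-expression; *she₁* does not c-command it, and no other NP shares its index, so Principle C is satisfied.
All principles are respected.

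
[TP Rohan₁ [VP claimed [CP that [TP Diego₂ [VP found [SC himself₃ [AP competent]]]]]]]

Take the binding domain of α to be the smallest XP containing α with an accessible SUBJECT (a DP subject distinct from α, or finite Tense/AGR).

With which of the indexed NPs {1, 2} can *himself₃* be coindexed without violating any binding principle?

*himself* is an anaphor, so Principle A applies: it must be bound in its binding domain.
Binding domain of *himself₃*: the embedded TP, whose subject is Diego₂.
*Rohan₁* c-commands the anaphor but is outside its binding domain → cannot satisfy Principle A.
*Diego₂* c-commands the anaphor within its binding domain → licit binder.

{2}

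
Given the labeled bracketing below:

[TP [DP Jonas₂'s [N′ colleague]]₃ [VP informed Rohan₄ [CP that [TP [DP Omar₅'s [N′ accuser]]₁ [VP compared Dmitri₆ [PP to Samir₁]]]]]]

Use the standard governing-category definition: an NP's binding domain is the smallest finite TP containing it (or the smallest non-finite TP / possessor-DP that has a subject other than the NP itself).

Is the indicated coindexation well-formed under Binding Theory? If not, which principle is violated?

Principle C

The two coindexed NPs are *[Omar₅'s accuser]₁* and *Samir₁*.
*Samir₁* is an R-expression. Principle C requires it to be free everywhere.
*[Omar₅'s accuser]₁* c-commands it and carries the same index.
The R-expression is bound → Principle C violation.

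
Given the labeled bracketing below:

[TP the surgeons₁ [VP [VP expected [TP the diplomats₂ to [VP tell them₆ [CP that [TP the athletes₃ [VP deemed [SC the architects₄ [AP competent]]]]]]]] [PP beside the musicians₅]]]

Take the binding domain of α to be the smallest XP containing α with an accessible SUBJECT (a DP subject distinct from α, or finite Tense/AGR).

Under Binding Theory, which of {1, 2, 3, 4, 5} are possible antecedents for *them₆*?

*them* is a pronoun, so Principle B applies: it must be free in its binding domain.
Binding domain of *them₆*: the embedded TP, whose subject is the diplomats₂.
*the surgeons₁* c-commands the pronoun but from outside its binding domain, and is not c-commanded by it → coindexation permitted.
*the diplomats₂* c-commands the pronoun within its binding domain → coindexation would violate Principle B.
*the athletes₃*: the pronoun c-commands this R-expression → coindexation would violate Principle C on *the athletes₃*.
*the architects₄*: the pronoun c-commands this R-expression → coindexation would violate Principle C on *the architects₄*.
*the musicians₅* and the pronoun do not c-command one another → neither Principle B nor Principle C is at stake; coindexation permitted.

{1, 5}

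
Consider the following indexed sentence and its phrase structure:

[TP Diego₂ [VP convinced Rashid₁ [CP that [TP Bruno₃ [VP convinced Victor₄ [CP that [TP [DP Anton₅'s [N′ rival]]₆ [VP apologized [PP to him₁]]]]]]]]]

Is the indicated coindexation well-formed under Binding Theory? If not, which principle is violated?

The two coindexed NPs are *Rashid₁* and *him₁*.
*him₁* is a pronoun; its binding domain is the embedded TP, whose subject is [Anton₅'s rival]₆. Within that domain it is c-commanded only by *[Anton₅'s rival]₆*, which carries a different index — the pronoun is free locally, so Principle B holds.
*Rashid₁* is an R-expression; *him₁* does not c-command it, and no other NP shares its index, so Principle C is satisfied.
All principles are respected.

grammatical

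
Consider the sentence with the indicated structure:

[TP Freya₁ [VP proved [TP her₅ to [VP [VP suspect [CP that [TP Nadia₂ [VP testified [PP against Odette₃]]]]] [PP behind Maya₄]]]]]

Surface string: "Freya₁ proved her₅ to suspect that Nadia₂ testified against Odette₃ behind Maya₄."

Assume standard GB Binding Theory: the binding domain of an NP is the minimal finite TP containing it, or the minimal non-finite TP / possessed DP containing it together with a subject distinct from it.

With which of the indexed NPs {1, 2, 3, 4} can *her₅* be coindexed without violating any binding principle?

none

*her* is a pronoun, so Principle B applies: it must be free in its binding domain.
Binding domain of *her₅*: the matrix TP, whose subject is Freya₁.
*Freya₁* c-commands the pronoun within its binding domain → coindexation would violate Principle B.
*Nadia₂*: the pronoun c-commands this R-expression → coindexation would violate Principle C on *Nadia₂*.
*Odette₃*: the pronoun c-commands this R-expression → coindexation would violate Principle C on *Odette₃*.
*Maya₄*: the pronoun c-commands this R-expression → coindexation would violate Principle C on *Maya₄*.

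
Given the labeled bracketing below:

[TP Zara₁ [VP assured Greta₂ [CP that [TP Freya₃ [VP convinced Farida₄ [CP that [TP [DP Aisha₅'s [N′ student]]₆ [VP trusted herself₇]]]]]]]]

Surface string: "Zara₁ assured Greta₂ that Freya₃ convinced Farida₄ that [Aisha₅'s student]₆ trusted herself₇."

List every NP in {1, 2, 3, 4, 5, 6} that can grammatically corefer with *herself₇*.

*herself* is an anaphor, so Principle A applies: it must be bound in its binding domain.
Binding domain of *herself₇*: the embedded TP, whose subject is [Aisha₅'s student]₆.
*Zara₁* c-commands the anaphor but is outside its binding domain → cannot satisfy Principle A.
*Greta₂* c-commands the anaphor but is outside its binding domain → cannot satisfy Principle A.
*Freya₃* c-commands the anaphor but is outside its binding domain → cannot satisfy Principle A.
*Farida₄* c-commands the anaphor but is outside its binding domain → cannot satisfy Principle A.
*Aisha₅* does not c-command the anaphor → cannot bind it.
*[Aisha₅'s student]₆* c-commands the anaphor within its binding domain → licit binder.

{6}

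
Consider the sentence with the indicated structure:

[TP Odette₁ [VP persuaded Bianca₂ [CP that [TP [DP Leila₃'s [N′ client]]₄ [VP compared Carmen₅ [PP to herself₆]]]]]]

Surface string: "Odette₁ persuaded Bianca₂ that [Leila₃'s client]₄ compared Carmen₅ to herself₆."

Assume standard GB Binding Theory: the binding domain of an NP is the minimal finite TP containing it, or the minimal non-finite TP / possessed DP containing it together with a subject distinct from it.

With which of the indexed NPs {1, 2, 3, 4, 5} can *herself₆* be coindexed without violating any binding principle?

*herself* is an anaphor, so Principle A applies: it must be bound in its binding domain.
Binding domain of *herself₆*: the embedded TP, whose subject is [Leila₃'s client]₄.
*Odette₁* c-commands the anaphor but is outside its binding domain → cannot satisfy Principle A.
*Bianca₂* c-commands the anaphor but is outside its binding domain → cannot satisfy Principle A.
*Leila₃* does not c-command the anaphor → cannot bind it.
*[Leila₃'s client]₄* c-commands the anaphor within its binding domain → licit binder.
*Carmen₅* c-commands the anaphor within its binding domain → licit binder.

{4, 5}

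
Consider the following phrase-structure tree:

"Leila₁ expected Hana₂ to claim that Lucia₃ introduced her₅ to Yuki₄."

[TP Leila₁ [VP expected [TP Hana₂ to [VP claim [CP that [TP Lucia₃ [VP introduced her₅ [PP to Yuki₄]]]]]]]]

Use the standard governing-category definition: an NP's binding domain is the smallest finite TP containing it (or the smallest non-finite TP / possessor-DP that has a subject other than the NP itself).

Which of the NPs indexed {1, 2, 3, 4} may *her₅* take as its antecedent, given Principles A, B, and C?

{1, 2}

*her* is a pronoun, so Principle B applies: it must be free in its binding domain.
Binding domain of *her₅*: the embedded TP, whose subject is Lucia₃.
*Leila₁* c-commands the pronoun but from outside its binding domain, and is not c-commanded by it → coindexation permitted.
*Hana₂* c-commands the pronoun but from outside its binding domain, and is not c-commanded by it → coindexation permitted.
*Lucia₃* c-commands the pronoun within its binding domain → coindexation would violate Principle B.
*Yuki₄*: the pronoun c-commands this R-expression → coindexation would violate Principle C on *Yuki₄*.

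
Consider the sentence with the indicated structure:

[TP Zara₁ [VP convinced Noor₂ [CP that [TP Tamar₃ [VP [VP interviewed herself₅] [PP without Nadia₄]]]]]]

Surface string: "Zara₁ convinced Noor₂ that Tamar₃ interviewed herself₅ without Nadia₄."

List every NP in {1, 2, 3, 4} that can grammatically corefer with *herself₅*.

{3}

*herself* is an anaphor, so Principle A applies: it must be bound in its binding domain.
Binding domain of *herself₅*: the embedded TP, whose subject is Tamar₃.
*Zara₁* c-commands the anaphor but is outside its binding domain → cannot satisfy Principle A.
*Noor₂* c-commands the anaphor but is outside its binding domain → cannot satisfy Principle A.
*Tamar₃* c-commands the anaphor within its binding domain → licit binder.
*Nadia₄* does not c-command the anaphor → cannot bind it.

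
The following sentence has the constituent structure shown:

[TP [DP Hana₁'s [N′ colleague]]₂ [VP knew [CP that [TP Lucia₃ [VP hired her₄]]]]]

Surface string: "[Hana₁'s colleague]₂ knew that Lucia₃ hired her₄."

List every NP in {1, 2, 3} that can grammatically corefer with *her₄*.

{1, 2}

*her* is a pronoun, so Principle B applies: it must be free in its binding domain.
Binding domain of *her₄*: the embedded TP, whose subject is Lucia₃.
*Hana₁* and the pronoun do not c-command one another → neither Principle B nor Principle C is at stake; coindexation permitted.
*[Hana₁'s colleague]₂* c-commands the pronoun but from outside its binding domain, and is not c-commanded by it → coindexation permitted.
*Lucia₃* c-commands the pronoun within its binding domain → coindexation would violate Principle B.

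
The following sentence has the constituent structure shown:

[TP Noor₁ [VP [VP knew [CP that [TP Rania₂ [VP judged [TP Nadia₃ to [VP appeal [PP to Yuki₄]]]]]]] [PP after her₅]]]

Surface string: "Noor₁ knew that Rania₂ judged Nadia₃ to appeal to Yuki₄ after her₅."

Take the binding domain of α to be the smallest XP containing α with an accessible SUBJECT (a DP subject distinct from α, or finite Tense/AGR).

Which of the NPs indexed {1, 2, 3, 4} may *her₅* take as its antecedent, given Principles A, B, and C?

*her* is a pronoun, so Principle B applies: it must be free in its binding domain.
Binding domain of *her₅*: the matrix TP, whose subject is Noor₁.
*Noor₁* c-commands the pronoun within its binding domain → coindexation would violate Principle B.
*Rania₂* and the pronoun do not c-command one another → neither Principle B nor Principle C is at stake; coindexation permitted.
*Nadia₃* and the pronoun do not c-command one another → neither Principle B nor Principle C is at stake; coindexation permitted.
*Yuki₄* and the pronoun do not c-command one another → neither Principle B nor Principle C is at stake; coindexation permitted.

{2, 3, 4}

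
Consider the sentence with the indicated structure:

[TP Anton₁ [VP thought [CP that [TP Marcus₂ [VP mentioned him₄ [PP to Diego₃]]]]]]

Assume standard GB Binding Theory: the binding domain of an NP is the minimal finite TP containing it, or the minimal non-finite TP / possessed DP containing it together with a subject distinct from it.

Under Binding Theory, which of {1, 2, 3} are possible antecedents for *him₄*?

*him* is a pronoun, so Principle B applies: it must be free in its binding domain.
Binding domain of *him₄*: the embedded TP, whose subject is Marcus₂.
*Anton₁* c-commands the pronoun but from outside its binding domain, and is not c-commanded by it → coindexation permitted.
*Marcus₂* c-commands the pronoun within its binding domain → coindexation would violate Principle B.
*Diego₃*: the pronoun c-commands this R-expression → coindexation would violate Principle C on *Diego₃*.

{1}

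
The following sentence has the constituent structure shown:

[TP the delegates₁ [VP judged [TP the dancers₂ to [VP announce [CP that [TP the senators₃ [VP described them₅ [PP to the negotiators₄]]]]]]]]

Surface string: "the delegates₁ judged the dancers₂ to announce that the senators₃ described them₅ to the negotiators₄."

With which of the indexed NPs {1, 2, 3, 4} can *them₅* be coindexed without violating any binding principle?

{1, 2}

*them* is a pronoun, so Principle B applies: it must be free in its binding domain.
Binding domain of *them₅*: the embedded TP, whose subject is the senators₃.
*the delegates₁* c-commands the pronoun but from outside its binding domain, and is not c-commanded by it → coindexation permitted.
*the dancers₂* c-commands the pronoun but from outside its binding domain, and is not c-commanded by it → coindexation permitted.
*the senators₃* c-commands the pronoun within its binding domain → coindexation would violate Principle B.
*the negotiators₄*: the pronoun c-commands this R-expression → coindexation would violate Principle C on *the negotiators₄*.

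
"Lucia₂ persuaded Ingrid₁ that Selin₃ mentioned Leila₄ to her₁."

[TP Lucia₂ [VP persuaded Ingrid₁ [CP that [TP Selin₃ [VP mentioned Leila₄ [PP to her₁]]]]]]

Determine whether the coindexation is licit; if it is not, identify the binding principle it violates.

The two coindexed NPs are *Ingrid₁* and *her₁*.
*her₁* is a pronoun; its binding domain is the embedded TP, whose subject is Selin₃. Within that domain it is c-commanded only by *Selin₃*, *Leila₄*, which carry a different index — the pronoun is free locally, so Principle B holds.
*Ingrid₁* is an R-expression; *her₁* does not c-command it, and no other NP shares its index, so Principle C is satisfied.
All principles are respected.

grammatical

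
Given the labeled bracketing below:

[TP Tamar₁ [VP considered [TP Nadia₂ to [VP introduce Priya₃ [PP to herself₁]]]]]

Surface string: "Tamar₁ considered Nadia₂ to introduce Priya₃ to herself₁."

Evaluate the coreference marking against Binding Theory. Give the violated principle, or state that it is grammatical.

Principle A

The two coindexed NPs are *Tamar₁* and *herself₁*.
*herself₁* is an anaphor. Principle A requires it to be bound within its binding domain — the embedded TP, whose subject is Nadia₂.
Within that domain it is c-commanded by *Nadia₂*, *Priya₃*, none of which share its index.
*Tamar₁* does c-command the anaphor, but from outside its binding domain.
The anaphor is unbound in its domain → Principle A violation.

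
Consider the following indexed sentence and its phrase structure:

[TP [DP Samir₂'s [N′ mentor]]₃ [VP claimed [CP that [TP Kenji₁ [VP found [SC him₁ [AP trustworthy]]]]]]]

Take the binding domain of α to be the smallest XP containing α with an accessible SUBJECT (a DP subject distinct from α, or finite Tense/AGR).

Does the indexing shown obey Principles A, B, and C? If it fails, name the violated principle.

The two coindexed NPs are *Kenji₁* and *him₁*.
*him₁* is a pronoun. Its binding domain is the embedded TP, whose subject is Kenji₁.
*Kenji₁* c-commands it within that domain and carries the same index.
The pronoun is locally bound → Principle B violation.

Principle B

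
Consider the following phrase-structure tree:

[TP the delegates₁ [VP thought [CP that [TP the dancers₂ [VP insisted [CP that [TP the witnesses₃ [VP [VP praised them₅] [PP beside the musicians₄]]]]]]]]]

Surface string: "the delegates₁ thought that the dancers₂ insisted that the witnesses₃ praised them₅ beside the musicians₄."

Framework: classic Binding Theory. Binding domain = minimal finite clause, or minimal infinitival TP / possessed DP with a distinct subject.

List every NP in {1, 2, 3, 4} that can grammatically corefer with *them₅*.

{1, 2, 4}

*them* is a pronoun, so Principle B applies: it must be free in its binding domain.
Binding domain of *them₅*: the embedded TP, whose subject is the witnesses₃.
*the delegates₁* c-commands the pronoun but from outside its binding domain, and is not c-commanded by it → coindexation permitted.
*the dancers₂* c-commands the pronoun but from outside its binding domain, and is not c-commanded by it → coindexation permitted.
*the witnesses₃* c-commands the pronoun within its binding domain → coindexation would violate Principle B.
*the musicians₄* and the pronoun do not c-command one another → neither Principle B nor Principle C is at stake; coindexation permitted.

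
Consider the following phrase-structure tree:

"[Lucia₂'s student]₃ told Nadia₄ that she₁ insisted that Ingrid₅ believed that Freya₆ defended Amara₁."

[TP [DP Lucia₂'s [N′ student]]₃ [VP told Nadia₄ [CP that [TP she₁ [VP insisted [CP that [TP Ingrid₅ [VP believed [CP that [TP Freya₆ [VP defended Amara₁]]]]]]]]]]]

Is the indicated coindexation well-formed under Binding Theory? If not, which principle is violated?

The two coindexed NPs are *she₁* and *Amara₁*.
*Amara₁* is an R-expression. Principle C requires it to be free everywhere.
*she₁* c-commands it and carries the same index.
The R-expression is bound → Principle C violation.

Principle C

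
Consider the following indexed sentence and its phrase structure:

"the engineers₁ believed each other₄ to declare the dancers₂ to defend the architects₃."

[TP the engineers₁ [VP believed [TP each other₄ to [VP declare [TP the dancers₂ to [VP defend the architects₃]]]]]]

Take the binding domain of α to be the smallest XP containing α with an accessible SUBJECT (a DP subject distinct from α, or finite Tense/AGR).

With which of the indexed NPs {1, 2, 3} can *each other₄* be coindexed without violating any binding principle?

*each other* is an anaphor, so Principle A applies: it must be bound in its binding domain.
Binding domain of *each other₄*: the matrix TP, whose subject is the engineers₁.
*the engineers₁* c-commands the anaphor within its binding domain → licit binder.
*the dancers₂* does not c-command the anaphor → cannot bind it.
*the architects₃* does not c-command the anaphor → cannot bind it.

{1}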